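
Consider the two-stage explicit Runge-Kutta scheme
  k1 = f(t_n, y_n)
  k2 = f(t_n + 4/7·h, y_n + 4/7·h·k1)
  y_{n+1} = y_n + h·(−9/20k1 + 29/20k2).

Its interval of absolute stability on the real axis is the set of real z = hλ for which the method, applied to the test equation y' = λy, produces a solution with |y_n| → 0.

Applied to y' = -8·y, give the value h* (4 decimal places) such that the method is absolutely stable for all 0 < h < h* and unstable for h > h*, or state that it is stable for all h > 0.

On y'=λy, z=hλ:
  k1=λy_n ⇒ h·k1=z·y_n;  k2=λ(1+4/7z)y_n ⇒ h·k2=z(1+4/7z)y_n
  y_{n+1}/y_n = 1 − 9/20z + 29/20z(1+4/7z) = 1 + z + 29/35z²
  Hence R(z) = 1 + z + 29/35z².

Need |R(x)|<1, x<0.
x=-1.09: |R|=0.8944
R=1: x+29/35x²=0 ⇒ x=−35/29=-1.2069; min R=1−1/(4·29/35)=0.6983>−1
Confirm numerically:
  x=-1.105: |R|=0.90671 <1
  x=-1.041: |R|=0.85691 <1
  x=-0.654: |R|=0.70039 <1
  x=-0.485: |R|=0.70990 <1
  x=-1.624: |R|=1.56125 >1
  x=-1.481: |R|=1.33636 >1
Interval (-1.2069, 0).

(-1.2069,0); λ=-8 ⇒ h* = (35/29)/8 = 0.1509.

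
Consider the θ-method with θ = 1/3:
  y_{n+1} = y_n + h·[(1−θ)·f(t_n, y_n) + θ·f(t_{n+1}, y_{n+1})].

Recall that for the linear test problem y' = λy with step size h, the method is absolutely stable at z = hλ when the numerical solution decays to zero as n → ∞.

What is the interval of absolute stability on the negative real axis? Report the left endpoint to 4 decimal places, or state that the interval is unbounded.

z∈(-6.0000,0).

Set f=λy, z=hλ:
  y_{n+1} = y_n + z·[2/3·y_n + 1/3·y_{n+1}] ⇒ (1 − 1/3z)y_{n+1} = (1 + 2/3z)y_n
  so R(z) = (1 + 2/3z)/(1 − 1/3z).

Boundary: |R(x)|=1, x<0.
x=-1.62: |R|=0.0519
R=−1: 1+2/3x = −1+1/3x ⇒ -1/3x=2 ⇒ x=2/(-1/3)=-6.0000
Confirm numerically:
  x=-4.712: |R|=0.83299 <1
  x=-4.608: |R|=0.81703 <1
  x=-3.746: |R|=0.66588 <1
  x=-2.898: |R|=0.47406 <1
  x=-6.536: |R|=1.05621 >1
  x=-6.286: |R|=1.03080 >1
  x=-6.094: |R|=1.01034 >1
Interval (-6.0000, 0).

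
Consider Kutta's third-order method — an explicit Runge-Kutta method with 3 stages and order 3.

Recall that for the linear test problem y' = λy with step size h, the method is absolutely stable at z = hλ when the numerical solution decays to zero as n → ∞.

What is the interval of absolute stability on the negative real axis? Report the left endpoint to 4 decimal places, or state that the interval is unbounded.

z∈(-2.5127,0).

Test eqn y'=λy, z=hλ:
  order 3, 3-stage ⇒ R(z)=1+z+z^2/2+z^3/6
  (e.g. R(-1.75)=-0.11198, |R|=0.11198)

Need |R(x)|<1, x<0.
x=-1.75: |R|=0.1120
|R(-1.83)|=0.1770 |R(-1.65)|=0.0374 |R(-0.73)|=0.4716
Bisect:
  x_lo=-2.9942 |R|=1.9855  x_hi=-0.3349 |R|=0.7149
  mid=-1.66454 |R|=0.04785 →hi
  mid=-2.32937 |R|=0.72291 →hi
  mid=-2.66179 |R|=1.26241 →lo
  mid=-2.49558 |R|=0.97200 →hi
  mid=-2.57869 |R|=1.11175 →lo
  mid=-2.53713 |R|=1.04055 →lo
  mid=-2.51636 |R|=1.00595 →lo
  ...
  [-2.51279,-2.51262] ⇒ x*=-2.5127
Interval (-2.5127, 0).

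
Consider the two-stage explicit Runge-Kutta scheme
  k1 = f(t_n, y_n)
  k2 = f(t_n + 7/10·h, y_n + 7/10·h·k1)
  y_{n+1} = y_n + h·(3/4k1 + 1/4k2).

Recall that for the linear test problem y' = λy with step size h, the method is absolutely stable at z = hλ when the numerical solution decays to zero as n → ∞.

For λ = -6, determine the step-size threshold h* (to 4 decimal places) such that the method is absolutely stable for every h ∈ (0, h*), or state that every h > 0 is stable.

(-5.7143,0); λ=-6 ⇒ h* = (40/7)/6 = 0.9524.

Set f=λy, z=hλ:
  k1=λy_n ⇒ h·k1=z·y_n;  k2=λ(1+7/10z)y_n ⇒ h·k2=z(1+7/10z)y_n
  y_{n+1}/y_n = 1 + 3/4z + 1/4z(1+7/10z) = 1 + z + 7/40z²
  ⇒ R(z) = 1 + z + 7/40z².

Solve |R(x)|<1 on ℝ⁻.
x=-0.45: |R|=0.5854
R=1: x+7/40x²=0 ⇒ x=−40/7=-5.7143; min R=1−1/(4·7/40)=-0.4286>−1
Confirm numerically:
  x=-4.713: |R|=0.17416 <1
  x=-4.335: |R|=0.04636 <1
  x=-3.335: |R|=0.38861 <1
  x=-2.871: |R|=0.42854 <1
  x=-5.782: |R|=1.06852 >1
  x=-5.741: |R|=1.02684 >1
Interval (-5.7143, 0).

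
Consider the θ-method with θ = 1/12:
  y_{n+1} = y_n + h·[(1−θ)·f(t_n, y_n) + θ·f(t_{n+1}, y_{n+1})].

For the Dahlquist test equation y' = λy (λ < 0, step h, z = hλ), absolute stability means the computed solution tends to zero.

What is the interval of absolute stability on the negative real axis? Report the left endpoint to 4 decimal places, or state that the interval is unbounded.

On y'=λy, z=hλ:
  y_{n+1} = y_n + z·[11/12·y_n + 1/12·y_{n+1}] ⇒ (1 − 1/12z)y_{n+1} = (1 + 11/12z)y_n
  so R(z) = (1 + 11/12z)/(1 − 1/12z).

Need |R(x)|<1, x<0.
x=-0.63: |R|=0.4014
R=−1: 1+11/12x = −1+1/12x ⇒ -5/6x=2 ⇒ x=2/(-5/6)=-2.4000
Confirm numerically:
  x=-2.099: |R|=0.78651 <1
  x=-2.082: |R|=0.77418 <1
  x=-1.994: |R|=0.70988 <1
  x=-1.767: |R|=0.54020 <1
  x=-2.771: |R|=1.25117 >1
  x=-2.590: |R|=1.13023 >1
Stable set (-2.4000, 0).

z∈(-2.4000,0).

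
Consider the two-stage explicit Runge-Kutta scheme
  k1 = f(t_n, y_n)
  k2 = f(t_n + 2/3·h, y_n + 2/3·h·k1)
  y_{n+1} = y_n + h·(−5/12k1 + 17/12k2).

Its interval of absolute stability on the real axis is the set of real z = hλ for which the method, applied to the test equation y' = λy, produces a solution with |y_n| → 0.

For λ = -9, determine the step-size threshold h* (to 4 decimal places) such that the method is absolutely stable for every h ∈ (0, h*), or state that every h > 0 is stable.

(-1.0588,0); λ=-9 ⇒ h* = (18/17)/9 = 0.1176.

With y'=λy (z=hλ):
  k1=λy_n ⇒ h·k1=z·y_n;  k2=λ(1+2/3z)y_n ⇒ h·k2=z(1+2/3z)y_n
  y_{n+1}/y_n = 1 − 5/12z + 17/12z(1+2/3z) = 1 + z + 17/18z²
  R(z) = 1 + z + 17/18z².

Need |R(x)|<1, x<0.
x=-1.13: |R|=1.0760
R=1: x+17/18x²=0 ⇒ x=−18/17=-1.0588; min R=1−1/(4·17/18)=0.7353>−1
Confirm numerically:
  x=-0.820: |R|=0.81504 <1
  x=-0.723: |R|=0.77069 <1
  x=-0.703: |R|=0.76375 <1
  x=-1.384: |R|=1.42504 >1
  x=-1.243: |R|=1.21621 >1
  x=-1.193: |R|=1.15118 >1
Interval (-1.0588, 0).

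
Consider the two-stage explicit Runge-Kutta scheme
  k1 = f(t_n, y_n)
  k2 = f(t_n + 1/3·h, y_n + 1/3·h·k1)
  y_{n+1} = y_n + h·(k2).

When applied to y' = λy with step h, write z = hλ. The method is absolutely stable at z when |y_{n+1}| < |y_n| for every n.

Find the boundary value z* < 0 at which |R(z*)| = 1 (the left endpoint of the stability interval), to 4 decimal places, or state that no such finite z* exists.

On y'=λy, z=hλ:
  k1=λy_n ⇒ h·k1=z·y_n;  k2=λ(1+1/3z)y_n ⇒ h·k2=z(1+1/3z)y_n
  y_{n+1}/y_n = 1 + z(1+1/3z) = 1 + z + 1/3z²
  R(z) = 1 + z + 1/3z².

Need |R(x)|<1, x<0.
x=-1.72: |R|=0.2661
R=1: x+1/3x²=0 ⇒ x=−3=-3.0000; min R=1−1/(4·1/3)=0.2500>−1
Confirm numerically:
  x=-2.696: |R|=0.72681 <1
  x=-2.255: |R|=0.44001 <1
  x=-1.249: |R|=0.27100 <1
  x=-3.546: |R|=1.64537 >1
  x=-3.367: |R|=1.41190 >1
  x=-3.028: |R|=1.02826 >1
So |R|<1 on (-3.0000, 0).

z* = -3.0000.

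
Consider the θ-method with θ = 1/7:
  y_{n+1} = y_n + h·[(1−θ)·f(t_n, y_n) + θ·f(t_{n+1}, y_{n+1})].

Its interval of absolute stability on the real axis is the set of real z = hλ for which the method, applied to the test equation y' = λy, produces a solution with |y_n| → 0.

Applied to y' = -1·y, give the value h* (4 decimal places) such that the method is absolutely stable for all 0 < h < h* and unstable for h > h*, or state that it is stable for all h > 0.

Set f=λy, z=hλ:
  y_{n+1} = y_n + z·[6/7·y_n + 1/7·y_{n+1}] ⇒ (1 − 1/7z)y_{n+1} = (1 + 6/7z)y_n
  R(z) = (1 + 6/7z)/(1 − 1/7z).

Find x<0 with |R(x)|<1.
x=-1.16: |R|=0.0049
R=−1: 1+6/7x = −1+1/7x ⇒ -5/7x=2 ⇒ x=2/(-5/7)=-2.8000
Confirm numerically:
  x=-2.712: |R|=0.95470 <1
  x=-2.443: |R|=0.81097 <1
  x=-1.833: |R|=0.45262 <1
  x=-3.226: |R|=1.20829 >1
  x=-2.901: |R|=1.05100 >1
Interval (-2.8000, 0).

(-2.8000,0); λ=-1 ⇒ h* = (14/5)/1 = 2.8000.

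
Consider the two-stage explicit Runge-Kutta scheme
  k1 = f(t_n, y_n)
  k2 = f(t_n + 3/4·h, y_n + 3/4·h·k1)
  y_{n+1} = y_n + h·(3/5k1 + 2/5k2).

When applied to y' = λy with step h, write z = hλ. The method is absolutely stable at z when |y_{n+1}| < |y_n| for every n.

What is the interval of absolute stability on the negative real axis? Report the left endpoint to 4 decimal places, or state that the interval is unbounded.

With y'=λy (z=hλ):
  k1=λy_n ⇒ h·k1=z·y_n;  k2=λ(1+3/4z)y_n ⇒ h·k2=z(1+3/4z)y_n
  y_{n+1}/y_n = 1 + 3/5z + 2/5z(1+3/4z) = 1 + z + 3/10z²
  so R(z) = 1 + z + 3/10z².

Need |R(x)|<1, x<0.
x=-1.53: |R|=0.1723
R=1: x+3/10x²=0 ⇒ x=−10/3=-3.3333; min R=1−1/(4·3/10)=0.1667>−1
Confirm numerically:
  x=-2.053: |R|=0.21144 <1
  x=-1.703: |R|=0.16706 <1
  x=-1.342: |R|=0.19829 <1
  x=-3.919: |R|=1.68857 >1
  x=-3.540: |R|=1.21948 >1
  x=-3.499: |R|=1.17390 >1
So |R|<1 on (-3.3333, 0).

(-3.3333, 0).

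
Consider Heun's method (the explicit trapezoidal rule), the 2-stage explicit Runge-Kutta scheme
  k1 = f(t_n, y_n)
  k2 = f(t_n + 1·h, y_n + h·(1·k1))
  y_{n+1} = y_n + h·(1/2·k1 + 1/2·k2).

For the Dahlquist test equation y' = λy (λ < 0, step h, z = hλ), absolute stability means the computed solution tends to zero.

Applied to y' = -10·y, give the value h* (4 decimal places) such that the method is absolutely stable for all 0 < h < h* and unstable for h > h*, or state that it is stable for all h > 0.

(-2.0000,0); λ=-10 ⇒ h* = 0.2000.

Set f=λy, z=hλ:
  order 2, 2-stage ⇒ R(z)=1+z+z^2/2
  (e.g. R(-0.45)=0.65125, |R|=0.65125)

Find x<0 with |R(x)|<1.
x=-0.45: |R|=0.6512
|R(-2.36)|=1.4248 |R(-1.3)|=0.5450 |R(-1.15)|=0.5112
Bisect:
  x_lo=-2.7848 |R|=2.0928  x_hi=-0.0709 |R|=0.9316
  mid=-1.42788 |R|=0.59154 →hi
  mid=-2.10635 |R|=1.11201 →lo
  mid=-1.76711 |R|=0.79423 →hi
  mid=-1.93673 |R|=0.93873 →hi
  mid=-2.02154 |R|=1.02177 →lo
  mid=-1.97914 |R|=0.97935 →hi
  mid=-2.00034 |R|=1.00034 →lo
  ...
  [-2.00001,-1.99984] ⇒ x*=-2.0000
Stable set (-2.0000, 0).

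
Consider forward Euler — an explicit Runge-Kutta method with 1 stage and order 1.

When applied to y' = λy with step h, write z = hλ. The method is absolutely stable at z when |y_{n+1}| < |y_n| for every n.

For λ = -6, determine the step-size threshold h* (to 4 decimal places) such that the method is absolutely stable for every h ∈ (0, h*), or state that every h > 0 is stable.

(-2.0000,0); λ=-6 ⇒ h* = 0.3333.

On y'=λy, z=hλ:
  order 1, 1-stage ⇒ R(z)=1+z
  (e.g. R(-1.07)=-0.07000, |R|=0.07000)

Find x<0 with |R(x)|<1.
x=-1.07: |R|=0.0700
|R(-2.24)|=1.2400 |R(-2.21)|=1.2100 |R(-1.4)|=0.4000
Bisect:
  x_lo=-2.8423 |R|=1.8423  x_hi=-0.0560 |R|=0.9440
  mid=-1.44912 |R|=0.44912 →hi
  mid=-2.14569 |R|=1.14569 →lo
  mid=-1.79741 |R|=0.79741 →hi
  mid=-1.97155 |R|=0.97155 →hi
  mid=-2.05862 |R|=1.05862 →lo
  mid=-2.01508 |R|=1.01508 →lo
  mid=-1.99331 |R|=0.99331 →hi
  ...
  [-2.00012,-1.99995] ⇒ x*=-2.0000
Interval (-2.0000, 0).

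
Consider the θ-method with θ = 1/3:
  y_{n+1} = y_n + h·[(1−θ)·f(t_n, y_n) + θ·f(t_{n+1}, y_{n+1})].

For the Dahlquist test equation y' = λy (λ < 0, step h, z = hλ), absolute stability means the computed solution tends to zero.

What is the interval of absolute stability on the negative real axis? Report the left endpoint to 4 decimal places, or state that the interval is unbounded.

Set f=λy, z=hλ:
  y_{n+1} = y_n + z·[2/3·y_n + 1/3·y_{n+1}] ⇒ (1 − 1/3z)y_{n+1} = (1 + 2/3z)y_n
  Hence R(z) = (1 + 2/3z)/(1 − 1/3z).

Find x<0 with |R(x)|<1.
x=-1.65: |R|=0.0645
R=−1: 1+2/3x = −1+1/3x ⇒ -1/3x=2 ⇒ x=2/(-1/3)=-6.0000
Confirm numerically:
  x=-5.241: |R|=0.90790 <1
  x=-4.935: |R|=0.86578 <1
  x=-2.824: |R|=0.45467 <1
  x=-6.565: |R|=1.05907 >1
  x=-6.391: |R|=1.04164 >1
  x=-6.133: |R|=1.01456 >1
So |R|<1 on (-6.0000, 0).

(-6.0000, 0).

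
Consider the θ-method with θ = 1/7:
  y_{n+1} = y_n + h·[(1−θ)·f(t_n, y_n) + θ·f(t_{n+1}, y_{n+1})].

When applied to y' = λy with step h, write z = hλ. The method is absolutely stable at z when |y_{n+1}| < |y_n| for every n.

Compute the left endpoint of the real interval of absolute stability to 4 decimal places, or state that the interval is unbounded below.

With y'=λy (z=hλ):
  y_{n+1} = y_n + z·[6/7·y_n + 1/7·y_{n+1}] ⇒ (1 − 1/7z)y_{n+1} = (1 + 6/7z)y_n
  R(z) = (1 + 6/7z)/(1 − 1/7z).

Need |R(x)|<1, x<0.
x=-1.04: |R|=0.0945
R=−1: 1+6/7x = −1+1/7x ⇒ -5/7x=2 ⇒ x=2/(-5/7)=-2.8000
Confirm numerically:
  x=-2.750: |R|=0.97436 <1
  x=-2.535: |R|=0.86104 <1
  x=-2.326: |R|=0.74587 <1
  x=-1.887: |R|=0.48633 <1
  x=-2.992: |R|=1.09608 >1
  x=-2.911: |R|=1.05600 >1
Interval (-2.8000, 0).

z* = -2.8000.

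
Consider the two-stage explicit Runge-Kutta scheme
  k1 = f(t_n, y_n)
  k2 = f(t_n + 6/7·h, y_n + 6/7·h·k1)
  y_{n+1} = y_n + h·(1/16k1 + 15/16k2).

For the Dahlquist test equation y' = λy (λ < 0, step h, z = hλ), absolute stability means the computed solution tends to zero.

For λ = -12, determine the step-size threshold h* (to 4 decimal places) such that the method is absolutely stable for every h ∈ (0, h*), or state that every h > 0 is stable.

(-1.2444,0); λ=-12 ⇒ h* = (56/45)/12 = 0.1037.

On y'=λy, z=hλ:
  k1=λy_n ⇒ h·k1=z·y_n;  k2=λ(1+6/7z)y_n ⇒ h·k2=z(1+6/7z)y_n
  y_{n+1}/y_n = 1 + 1/16z + 15/16z(1+6/7z) = 1 + z + 45/56z²
  ⇒ R(z) = 1 + z + 45/56z².

Boundary: |R(x)|=1, x<0.
x=-0.78: |R|=0.7089
R=1: x+45/56x²=0 ⇒ x=−56/45=-1.2444; min R=1−1/(4·45/56)=0.6889>−1
Confirm numerically:
  x=-0.871: |R|=0.73862 <1
  x=-0.662: |R|=0.69016 <1
  x=-1.799: |R|=1.80168 >1
  x=-1.604: |R|=1.46344 >1
  x=-1.569: |R|=1.40920 >1
Interval (-1.2444, 0).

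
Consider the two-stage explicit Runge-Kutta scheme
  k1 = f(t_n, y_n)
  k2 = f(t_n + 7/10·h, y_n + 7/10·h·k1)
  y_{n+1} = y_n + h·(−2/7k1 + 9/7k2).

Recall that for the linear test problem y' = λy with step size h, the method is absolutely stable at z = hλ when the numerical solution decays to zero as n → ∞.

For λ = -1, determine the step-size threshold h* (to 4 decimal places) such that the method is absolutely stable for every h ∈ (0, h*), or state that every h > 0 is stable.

(-1.1111,0); λ=-1 ⇒ h* = (10/9)/1 = 1.1111.

On y'=λy, z=hλ:
  k1=λy_n ⇒ h·k1=z·y_n;  k2=λ(1+7/10z)y_n ⇒ h·k2=z(1+7/10z)y_n
  y_{n+1}/y_n = 1 − 2/7z + 9/7z(1+7/10z) = 1 + z + 9/10z²
  ⇒ R(z) = 1 + z + 9/10z².

Need |R(x)|<1, x<0.
x=-1.71: |R|=1.9217
R=1: x+9/10x²=0 ⇒ x=−10/9=-1.1111; min R=1−1/(4·9/10)=0.7222>−1
Confirm numerically:
  x=-1.058: |R|=0.94943 <1
  x=-0.960: |R|=0.86944 <1
  x=-0.563: |R|=0.72227 <1
  x=-1.588: |R|=1.68157 >1
  x=-1.528: |R|=1.57331 >1
  x=-1.501: |R|=1.52670 >1
So |R|<1 on (-1.1111, 0).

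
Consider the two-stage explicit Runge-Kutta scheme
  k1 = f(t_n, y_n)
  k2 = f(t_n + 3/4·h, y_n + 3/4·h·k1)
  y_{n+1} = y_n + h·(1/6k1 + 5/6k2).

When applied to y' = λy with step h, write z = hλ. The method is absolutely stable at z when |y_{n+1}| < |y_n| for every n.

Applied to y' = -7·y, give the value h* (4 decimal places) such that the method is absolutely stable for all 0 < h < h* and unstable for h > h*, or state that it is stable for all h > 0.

(-1.6000,0); λ=-7 ⇒ h* = (8/5)/7 = 0.2286.

With y'=λy (z=hλ):
  k1=λy_n ⇒ h·k1=z·y_n;  k2=λ(1+3/4z)y_n ⇒ h·k2=z(1+3/4z)y_n
  y_{n+1}/y_n = 1 + 1/6z + 5/6z(1+3/4z) = 1 + z + 5/8z²
  Hence R(z) = 1 + z + 5/8z².

Find x<0 with |R(x)|<1.
x=-0.74: |R|=0.6022
R=1: x+5/8x²=0 ⇒ x=−8/5=-1.6000; min R=1−1/(4·5/8)=0.6000>−1
Confirm numerically:
  x=-1.538: |R|=0.94040 <1
  x=-1.476: |R|=0.88561 <1
  x=-1.164: |R|=0.68281 <1
  x=-1.096: |R|=0.65476 <1
  x=-2.057: |R|=1.58753 >1
  x=-1.970: |R|=1.45556 >1
  x=-1.655: |R|=1.05689 >1
Interval (-1.6000, 0).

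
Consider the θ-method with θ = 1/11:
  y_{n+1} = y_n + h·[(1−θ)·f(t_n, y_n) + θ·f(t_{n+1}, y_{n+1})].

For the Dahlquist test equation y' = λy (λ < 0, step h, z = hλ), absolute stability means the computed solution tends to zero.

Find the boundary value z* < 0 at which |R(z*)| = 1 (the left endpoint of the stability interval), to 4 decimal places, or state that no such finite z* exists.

On y'=λy, z=hλ:
  y_{n+1} = y_n + z·[10/11·y_n + 1/11·y_{n+1}] ⇒ (1 − 1/11z)y_{n+1} = (1 + 10/11z)y_n
  ⇒ R(z) = (1 + 10/11z)/(1 − 1/11z).

Need |R(x)|<1, x<0.
x=-0.62: |R|=0.4131
R=−1: 1+10/11x = −1+1/11x ⇒ -9/11x=2 ⇒ x=2/(-9/11)=-2.4444
Confirm numerically:
  x=-2.395: |R|=0.96678 <1
  x=-2.047: |R|=0.72584 <1
  x=-1.509: |R|=0.32696 <1
  x=-1.304: |R|=0.16580 <1
  x=-2.810: |R|=1.23823 >1
  x=-2.610: |R|=1.10948 >1
  x=-2.597: |R|=1.10098 >1
So |R|<1 on (-2.4444, 0).

z* = -2.4444.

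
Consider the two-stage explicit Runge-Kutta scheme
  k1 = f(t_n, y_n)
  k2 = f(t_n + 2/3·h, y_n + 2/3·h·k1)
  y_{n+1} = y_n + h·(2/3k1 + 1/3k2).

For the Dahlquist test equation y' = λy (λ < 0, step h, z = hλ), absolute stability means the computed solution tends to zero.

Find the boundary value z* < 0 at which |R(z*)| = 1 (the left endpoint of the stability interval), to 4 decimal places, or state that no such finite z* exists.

Test eqn y'=λy, z=hλ:
  k1=λy_n ⇒ h·k1=z·y_n;  k2=λ(1+2/3z)y_n ⇒ h·k2=z(1+2/3z)y_n
  y_{n+1}/y_n = 1 + 2/3z + 1/3z(1+2/3z) = 1 + z + 2/9z²
  so R(z) = 1 + z + 2/9z².

Solve |R(x)|<1 on ℝ⁻.
x=-1.21: |R|=0.1154
R=1: x+2/9x²=0 ⇒ x=−9/2=-4.5000; min R=1−1/(4·2/9)=-0.1250>−1
Confirm numerically:
  x=-3.985: |R|=0.54394 <1
  x=-3.961: |R|=0.52556 <1
  x=-3.035: |R|=0.01194 <1
  x=-2.774: |R|=0.06398 <1
  x=-5.048: |R|=1.61473 >1
  x=-4.669: |R|=1.17535 >1
Stable set (-4.5000, 0).

left endpoint -4.5000.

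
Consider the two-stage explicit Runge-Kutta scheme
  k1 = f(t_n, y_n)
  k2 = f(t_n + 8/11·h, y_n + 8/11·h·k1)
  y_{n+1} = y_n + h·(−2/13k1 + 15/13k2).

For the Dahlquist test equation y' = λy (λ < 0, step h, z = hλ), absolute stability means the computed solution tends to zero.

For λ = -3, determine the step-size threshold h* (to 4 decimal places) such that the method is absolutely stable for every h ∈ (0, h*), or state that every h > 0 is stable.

(-1.1917,0); λ=-3 ⇒ h* = (143/120)/3 = 0.3972.

On y'=λy, z=hλ:
  k1=λy_n ⇒ h·k1=z·y_n;  k2=λ(1+8/11z)y_n ⇒ h·k2=z(1+8/11z)y_n
  y_{n+1}/y_n = 1 − 2/13z + 15/13z(1+8/11z) = 1 + z + 120/143z²
  ⇒ R(z) = 1 + z + 120/143z².

Boundary: |R(x)|=1, x<0.
x=-1.63: |R|=1.5996
R=1: x+120/143x²=0 ⇒ x=−143/120=-1.1917; min R=1−1/(4·120/143)=0.7021>−1
Confirm numerically:
  x=-1.152: |R|=0.96165 <1
  x=-1.078: |R|=0.89718 <1
  x=-0.905: |R|=0.78229 <1
  x=-1.532: |R|=1.43753 >1
  x=-1.515: |R|=1.41106 >1
  x=-1.309: |R|=1.12889 >1
So |R|<1 on (-1.1917, 0).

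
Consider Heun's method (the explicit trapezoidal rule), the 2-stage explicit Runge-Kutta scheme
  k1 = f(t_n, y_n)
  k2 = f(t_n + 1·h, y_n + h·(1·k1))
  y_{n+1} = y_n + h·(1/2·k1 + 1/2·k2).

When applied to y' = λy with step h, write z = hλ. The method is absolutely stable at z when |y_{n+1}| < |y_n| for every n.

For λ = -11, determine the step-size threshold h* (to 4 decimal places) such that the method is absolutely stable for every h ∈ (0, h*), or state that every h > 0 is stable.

(-2.0000,0); λ=-11 ⇒ h* = 0.1818.

Set f=λy, z=hλ:
  order 2, 2-stage ⇒ R(z)=1+z+z^2/2
  (e.g. R(-0.99)=0.50005, |R|=0.50005)

Need |R(x)|<1, x<0.
x=-0.99: |R|=0.5000
|R(-2.16)|=1.1728 |R(-1.61)|=0.6861 |R(-1.5)|=0.6250
Bisect:
  x_lo=-2.8105 |R|=2.1390  x_hi=-0.2857 |R|=0.7551
  mid=-1.54811 |R|=0.65021 →hi
  mid=-2.17930 |R|=1.19538 →lo
  mid=-1.86370 |R|=0.87299 →hi
  mid=-2.02150 |R|=1.02173 →lo
  mid=-1.94260 |R|=0.94425 →hi
  mid=-1.98205 |R|=0.98221 →hi
  mid=-2.00178 |R|=1.00178 →lo
  mid=-1.99192 |R|=0.99195 →hi
  ...
  [-2.00008,-1.99993] ⇒ x*=-2.0000
Stable set (-2.0000, 0).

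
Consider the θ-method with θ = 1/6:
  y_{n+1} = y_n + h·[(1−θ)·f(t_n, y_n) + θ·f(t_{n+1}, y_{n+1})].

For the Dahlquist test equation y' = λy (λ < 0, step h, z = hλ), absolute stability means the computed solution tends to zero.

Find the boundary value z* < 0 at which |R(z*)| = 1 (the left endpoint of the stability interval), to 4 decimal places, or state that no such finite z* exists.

Test eqn y'=λy, z=hλ:
  y_{n+1} = y_n + z·[5/6·y_n + 1/6·y_{n+1}] ⇒ (1 − 1/6z)y_{n+1} = (1 + 5/6z)y_n
  R(z) = (1 + 5/6z)/(1 − 1/6z).

Need |R(x)|<1, x<0.
x=-1.55: |R|=0.2318
R=−1: 1+5/6x = −1+1/6x ⇒ -2/3x=2 ⇒ x=2/(-2/3)=-3.0000
Confirm numerically:
  x=-2.161: |R|=0.58878 <1
  x=-2.021: |R|=0.51178 <1
  x=-1.391: |R|=0.12921 <1
  x=-3.335: |R|=1.14355 >1
  x=-3.284: |R|=1.12236 >1
  x=-3.078: |R|=1.03437 >1
Interval (-3.0000, 0).

left endpoint -3.0000.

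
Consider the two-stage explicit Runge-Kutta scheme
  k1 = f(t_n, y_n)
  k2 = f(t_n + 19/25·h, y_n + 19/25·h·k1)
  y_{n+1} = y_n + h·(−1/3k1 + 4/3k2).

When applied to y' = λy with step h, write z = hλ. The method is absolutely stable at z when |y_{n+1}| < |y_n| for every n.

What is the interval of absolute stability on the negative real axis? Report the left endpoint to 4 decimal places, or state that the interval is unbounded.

(-0.9868, 0).

On y'=λy, z=hλ:
  k1=λy_n ⇒ h·k1=z·y_n;  k2=λ(1+19/25z)y_n ⇒ h·k2=z(1+19/25z)y_n
  y_{n+1}/y_n = 1 − 1/3z + 4/3z(1+19/25z) = 1 + z + 76/75z²
  ⇒ R(z) = 1 + z + 76/75z².

Find x<0 with |R(x)|<1.
x=-1.16: |R|=1.2035
R=1: x+76/75x²=0 ⇒ x=−75/76=-0.9868; min R=1−1/(4·76/75)=0.7533>−1
Confirm numerically:
  x=-0.966: |R|=0.97960 <1
  x=-0.942: |R|=0.95720 <1
  x=-0.625: |R|=0.77083 <1
  x=-0.618: |R|=0.76902 <1
  x=-1.576: |R|=1.94089 >1
  x=-1.329: |R|=1.46079 >1
Stable set (-0.9868, 0).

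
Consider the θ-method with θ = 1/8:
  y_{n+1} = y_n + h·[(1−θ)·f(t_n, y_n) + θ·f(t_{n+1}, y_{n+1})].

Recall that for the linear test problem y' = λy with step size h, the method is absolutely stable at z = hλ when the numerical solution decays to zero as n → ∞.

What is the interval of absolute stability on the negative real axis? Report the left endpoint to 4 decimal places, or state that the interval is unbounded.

Test eqn y'=λy, z=hλ:
  y_{n+1} = y_n + z·[7/8·y_n + 1/8·y_{n+1}] ⇒ (1 − 1/8z)y_{n+1} = (1 + 7/8z)y_n
  R(z) = (1 + 7/8z)/(1 − 1/8z).

Solve |R(x)|<1 on ℝ⁻.
x=-0.72: |R|=0.3394
R=−1: 1+7/8x = −1+1/8x ⇒ -3/4x=2 ⇒ x=2/(-3/4)=-2.6667
Confirm numerically:
  x=-2.546: |R|=0.93135 <1
  x=-2.487: |R|=0.89721 <1
  x=-1.449: |R|=0.22680 <1
  x=-2.939: |R|=1.14937 >1
  x=-2.906: |R|=1.13167 >1
So |R|<1 on (-2.6667, 0).

z∈(-2.6667,0).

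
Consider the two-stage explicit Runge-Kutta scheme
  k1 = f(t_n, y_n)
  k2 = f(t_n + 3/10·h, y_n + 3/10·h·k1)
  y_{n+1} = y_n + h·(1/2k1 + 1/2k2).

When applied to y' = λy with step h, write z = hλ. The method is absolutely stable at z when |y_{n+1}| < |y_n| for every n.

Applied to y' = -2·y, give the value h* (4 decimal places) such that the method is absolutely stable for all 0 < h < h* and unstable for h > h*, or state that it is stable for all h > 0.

(-6.6667,0); λ=-2 ⇒ h* = (20/3)/2 = 3.3333.

With y'=λy (z=hλ):
  k1=λy_n ⇒ h·k1=z·y_n;  k2=λ(1+3/10z)y_n ⇒ h·k2=z(1+3/10z)y_n
  y_{n+1}/y_n = 1 + 1/2z + 1/2z(1+3/10z) = 1 + z + 3/20z²
  so R(z) = 1 + z + 3/20z².

Boundary: |R(x)|=1, x<0.
x=-0.97: |R|=0.1711
R=1: x+3/20x²=0 ⇒ x=−20/3=-6.6667; min R=1−1/(4·3/20)=-0.6667>−1
Confirm numerically:
  x=-5.379: |R|=0.03895 <1
  x=-5.151: |R|=0.17108 <1
  x=-4.859: |R|=0.31752 <1
  x=-3.308: |R|=0.66657 <1
  x=-6.961: |R|=1.30733 >1
  x=-6.926: |R|=1.26942 >1
  x=-6.743: |R|=1.07721 >1
Interval (-6.6667, 0).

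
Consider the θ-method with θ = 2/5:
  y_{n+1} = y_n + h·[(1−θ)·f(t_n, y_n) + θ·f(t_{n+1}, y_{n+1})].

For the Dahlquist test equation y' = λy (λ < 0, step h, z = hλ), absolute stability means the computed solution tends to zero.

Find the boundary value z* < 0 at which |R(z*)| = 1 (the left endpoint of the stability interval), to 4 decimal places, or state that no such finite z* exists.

Set f=λy, z=hλ:
  y_{n+1} = y_n + z·[3/5·y_n + 2/5·y_{n+1}] ⇒ (1 − 2/5z)y_{n+1} = (1 + 3/5z)y_n
  R(z) = (1 + 3/5z)/(1 − 2/5z).

Find x<0 with |R(x)|<1.
x=-1.15: |R|=0.2123
R=−1: 1+3/5x = −1+2/5x ⇒ -1/5x=2 ⇒ x=2/(-1/5)=-10.0000
Confirm numerically:
  x=-8.936: |R|=0.95348 <1
  x=-7.865: |R|=0.89701 <1
  x=-7.820: |R|=0.89438 <1
  x=-10.250: |R|=1.00980 >1
  x=-10.217: |R|=1.00853 >1
Interval (-10.0000, 0).

left endpoint -10.0000.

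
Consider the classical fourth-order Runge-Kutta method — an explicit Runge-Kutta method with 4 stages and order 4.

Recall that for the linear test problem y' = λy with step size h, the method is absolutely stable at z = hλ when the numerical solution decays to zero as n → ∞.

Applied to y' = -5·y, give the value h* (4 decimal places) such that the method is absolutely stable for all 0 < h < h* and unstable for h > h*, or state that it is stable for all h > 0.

With y'=λy (z=hλ):
  order 4, 4-stage ⇒ R(z)=1+z+z^2/2+z^3/6+z^4/24
  (e.g. R(-0.86)=0.42658, |R|=0.42658)

Solve |R(x)|<1 on ℝ⁻.
x=-0.86: |R|=0.4266
|R(-1.27)|=0.3034 |R(-0.93)|=0.3996 |R(-0.64)|=0.5281
Bisect:
  x_lo=-3.1698 |R|=1.7523  x_hi=-0.3164 |R|=0.7288
  mid=-1.74308 |R|=0.27805 →hi
  mid=-2.45644 |R|=0.60730 →hi
  mid=-2.81312 |R|=1.04277 →lo
  mid=-2.63478 |R|=0.79579 →hi
  mid=-2.72395 |R|=0.91138 →hi
  mid=-2.76853 |R|=0.97502 →hi
  mid=-2.79082 |R|=1.00837 →lo
  mid=-2.77968 |R|=0.99157 →hi
  ...
  [-2.78543,-2.78525] ⇒ x*=-2.7853
Stable set (-2.7853, 0).

(-2.7853,0); λ=-5 ⇒ h* = 0.5571.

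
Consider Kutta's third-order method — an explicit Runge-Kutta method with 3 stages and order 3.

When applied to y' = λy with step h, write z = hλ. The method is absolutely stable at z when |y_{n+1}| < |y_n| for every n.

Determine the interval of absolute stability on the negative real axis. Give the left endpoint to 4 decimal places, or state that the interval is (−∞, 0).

Set f=λy, z=hλ:
  order 3, 3-stage ⇒ R(z)=1+z+z^2/2+z^3/6
  (e.g. R(-1.27)=0.19505, |R|=0.19505)

Boundary: |R(x)|=1, x<0.
x=-1.27: |R|=0.1951
|R(-2.14)|=0.4836 |R(-1.89)|=0.2292 |R(-0.71)|=0.4824
Bisect:
  x_lo=-3.2119 |R|=2.5764  x_hi=-0.3135 |R|=0.7305
  mid=-1.76271 |R|=0.12197 →hi
  mid=-2.48733 |R|=0.95870 →hi
  mid=-2.84964 |R|=1.64614 →lo
  mid=-2.66848 |R|=1.27504 →lo
  mid=-2.57791 |R|=1.11039 →lo
  mid=-2.53262 |R|=1.03297 →lo
  mid=-2.50997 |R|=0.99545 →hi
  ...
  [-2.51280,-2.51263] ⇒ x*=-2.5127
So |R|<1 on (-2.5127, 0).

(-2.5127, 0).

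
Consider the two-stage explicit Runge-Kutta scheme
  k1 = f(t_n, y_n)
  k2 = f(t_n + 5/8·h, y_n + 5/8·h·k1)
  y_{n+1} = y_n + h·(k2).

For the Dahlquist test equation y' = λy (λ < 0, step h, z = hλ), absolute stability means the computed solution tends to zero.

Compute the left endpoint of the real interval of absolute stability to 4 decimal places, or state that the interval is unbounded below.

z* = -1.6000.

On y'=λy, z=hλ:
  k1=λy_n ⇒ h·k1=z·y_n;  k2=λ(1+5/8z)y_n ⇒ h·k2=z(1+5/8z)y_n
  y_{n+1}/y_n = 1 + z(1+5/8z) = 1 + z + 5/8z²
  R(z) = 1 + z + 5/8z².

Boundary: |R(x)|=1, x<0.
x=-1.78: |R|=1.2003
R=1: x+5/8x²=0 ⇒ x=−8/5=-1.6000; min R=1−1/(4·5/8)=0.6000>−1
Confirm numerically:
  x=-1.532: |R|=0.93489 <1
  x=-0.962: |R|=0.61640 <1
  x=-0.961: |R|=0.61620 <1
  x=-2.175: |R|=1.78164 >1
  x=-1.856: |R|=1.29696 >1
Interval (-1.6000, 0).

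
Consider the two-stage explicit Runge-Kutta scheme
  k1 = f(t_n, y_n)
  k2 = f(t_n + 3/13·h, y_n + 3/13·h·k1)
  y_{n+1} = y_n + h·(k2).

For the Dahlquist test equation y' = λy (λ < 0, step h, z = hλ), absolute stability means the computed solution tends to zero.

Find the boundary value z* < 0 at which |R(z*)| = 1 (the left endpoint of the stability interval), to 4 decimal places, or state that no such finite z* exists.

z* = -4.3333.

With y'=λy (z=hλ):
  k1=λy_n ⇒ h·k1=z·y_n;  k2=λ(1+3/13z)y_n ⇒ h·k2=z(1+3/13z)y_n
  y_{n+1}/y_n = 1 + z(1+3/13z) = 1 + z + 3/13z²
  so R(z) = 1 + z + 3/13z².

Boundary: |R(x)|=1, x<0.
x=-1.66: |R|=0.0241
R=1: x+3/13x²=0 ⇒ x=−13/3=-4.3333; min R=1−1/(4·3/13)=-0.0833>−1
Confirm numerically:
  x=-3.364: |R|=0.24750 <1
  x=-2.722: |R|=0.01217 <1
  x=-1.752: |R|=0.04365 <1
  x=-4.812: |R|=1.53154 >1
  x=-4.668: |R|=1.36051 >1
  x=-4.664: |R|=1.35590 >1
Interval (-4.3333, 0).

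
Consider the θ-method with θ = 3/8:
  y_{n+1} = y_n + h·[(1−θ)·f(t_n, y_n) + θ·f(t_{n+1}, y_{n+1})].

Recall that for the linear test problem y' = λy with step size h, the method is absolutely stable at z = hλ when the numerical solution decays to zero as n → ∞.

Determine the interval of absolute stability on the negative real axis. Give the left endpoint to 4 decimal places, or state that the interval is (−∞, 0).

On y'=λy, z=hλ:
  y_{n+1} = y_n + z·[5/8·y_n + 3/8·y_{n+1}] ⇒ (1 − 3/8z)y_{n+1} = (1 + 5/8z)y_n
  Hence R(z) = (1 + 5/8z)/(1 − 3/8z).

Need |R(x)|<1, x<0.
x=-0.97: |R|=0.2887
R=−1: 1+5/8x = −1+3/8x ⇒ -1/4x=2 ⇒ x=2/(-1/4)=-8.0000
Confirm numerically:
  x=-6.816: |R|=0.91676 <1
  x=-5.059: |R|=0.74621 <1
  x=-3.390: |R|=0.49257 <1
  x=-8.574: |R|=1.03404 >1
  x=-8.040: |R|=1.00249 >1
So |R|<1 on (-8.0000, 0).

z∈(-8.0000,0).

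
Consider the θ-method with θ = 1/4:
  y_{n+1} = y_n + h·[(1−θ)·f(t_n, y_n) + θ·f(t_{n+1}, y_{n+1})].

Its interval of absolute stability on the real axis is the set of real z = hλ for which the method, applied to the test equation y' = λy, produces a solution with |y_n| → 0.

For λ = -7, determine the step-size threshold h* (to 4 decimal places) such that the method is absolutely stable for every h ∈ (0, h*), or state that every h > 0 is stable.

Set f=λy, z=hλ:
  y_{n+1} = y_n + z·[3/4·y_n + 1/4·y_{n+1}] ⇒ (1 − 1/4z)y_{n+1} = (1 + 3/4z)y_n
  R(z) = (1 + 3/4z)/(1 − 1/4z).

Solve |R(x)|<1 on ℝ⁻.
x=-1.72: |R|=0.2028
R=−1: 1+3/4x = −1+1/4x ⇒ -1/2x=2 ⇒ x=2/(-1/2)=-4.0000
Confirm numerically:
  x=-3.443: |R|=0.85033 <1
  x=-3.329: |R|=0.81689 <1
  x=-1.758: |R|=0.22126 <1
  x=-4.381: |R|=1.09092 >1
  x=-4.302: |R|=1.07275 >1
  x=-4.222: |R|=1.05400 >1
So |R|<1 on (-4.0000, 0).

(-4.0000,0); λ=-7 ⇒ h* = (4)/7 = 0.5714.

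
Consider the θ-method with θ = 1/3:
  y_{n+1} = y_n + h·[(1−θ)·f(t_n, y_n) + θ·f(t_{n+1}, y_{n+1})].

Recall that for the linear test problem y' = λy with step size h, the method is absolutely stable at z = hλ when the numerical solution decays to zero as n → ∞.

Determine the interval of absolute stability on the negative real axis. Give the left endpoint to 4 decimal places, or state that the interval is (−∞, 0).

(-6.0000, 0).

With y'=λy (z=hλ):
  y_{n+1} = y_n + z·[2/3·y_n + 1/3·y_{n+1}] ⇒ (1 − 1/3z)y_{n+1} = (1 + 2/3z)y_n
  so R(z) = (1 + 2/3z)/(1 − 1/3z).

Boundary: |R(x)|=1, x<0.
x=-0.62: |R|=0.4862
R=−1: 1+2/3x = −1+1/3x ⇒ -1/3x=2 ⇒ x=2/(-1/3)=-6.0000
Confirm numerically:
  x=-4.195: |R|=0.74913 <1
  x=-3.840: |R|=0.68421 <1
  x=-3.161: |R|=0.53920 <1
  x=-6.512: |R|=1.05383 >1
  x=-6.276: |R|=1.02975 >1
Interval (-6.0000, 0).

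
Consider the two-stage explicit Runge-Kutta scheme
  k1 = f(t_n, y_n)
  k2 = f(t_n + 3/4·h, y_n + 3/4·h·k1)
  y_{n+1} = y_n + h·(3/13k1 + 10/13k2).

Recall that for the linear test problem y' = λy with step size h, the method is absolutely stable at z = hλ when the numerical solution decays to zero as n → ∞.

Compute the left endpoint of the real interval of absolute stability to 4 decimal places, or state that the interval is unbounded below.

z* = -1.7333.

On y'=λy, z=hλ:
  k1=λy_n ⇒ h·k1=z·y_n;  k2=λ(1+3/4z)y_n ⇒ h·k2=z(1+3/4z)y_n
  y_{n+1}/y_n = 1 + 3/13z + 10/13z(1+3/4z) = 1 + z + 15/26z²
  so R(z) = 1 + z + 15/26z².

Boundary: |R(x)|=1, x<0.
x=-0.64: |R|=0.5963
R=1: x+15/26x²=0 ⇒ x=−26/15=-1.7333; min R=1−1/(4·15/26)=0.5667>−1
Confirm numerically:
  x=-1.560: |R|=0.84400 <1
  x=-1.401: |R|=0.73139 <1
  x=-1.307: |R|=0.67853 <1
  x=-0.981: |R|=0.57421 <1
  x=-2.081: |R|=1.41740 >1
  x=-1.780: |R|=1.04792 >1
Interval (-1.7333, 0).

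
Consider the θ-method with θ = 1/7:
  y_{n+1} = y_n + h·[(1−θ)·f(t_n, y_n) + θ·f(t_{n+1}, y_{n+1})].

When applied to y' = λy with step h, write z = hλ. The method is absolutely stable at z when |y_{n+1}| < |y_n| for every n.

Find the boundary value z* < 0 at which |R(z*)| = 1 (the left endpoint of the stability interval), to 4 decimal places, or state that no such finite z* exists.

Set f=λy, z=hλ:
  y_{n+1} = y_n + z·[6/7·y_n + 1/7·y_{n+1}] ⇒ (1 − 1/7z)y_{n+1} = (1 + 6/7z)y_n
  R(z) = (1 + 6/7z)/(1 − 1/7z).

Solve |R(x)|<1 on ℝ⁻.
x=-1.21: |R|=0.0317
R=−1: 1+6/7x = −1+1/7x ⇒ -5/7x=2 ⇒ x=2/(-5/7)=-2.8000
Confirm numerically:
  x=-2.678: |R|=0.93697 <1
  x=-2.028: |R|=0.57244 <1
  x=-1.230: |R|=0.04617 <1
  x=-3.086: |R|=1.14178 >1
  x=-2.986: |R|=1.09313 >1
Interval (-2.8000, 0).

z* = -2.8000.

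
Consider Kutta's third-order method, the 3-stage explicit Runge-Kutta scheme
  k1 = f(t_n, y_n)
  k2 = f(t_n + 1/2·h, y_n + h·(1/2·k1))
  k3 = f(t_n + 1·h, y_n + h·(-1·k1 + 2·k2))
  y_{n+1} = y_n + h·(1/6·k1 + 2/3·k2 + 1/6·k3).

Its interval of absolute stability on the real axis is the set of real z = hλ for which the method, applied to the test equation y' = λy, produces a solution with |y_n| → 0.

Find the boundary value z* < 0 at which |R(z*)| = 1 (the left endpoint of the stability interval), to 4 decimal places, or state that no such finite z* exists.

z* = -2.5127.

Test eqn y'=λy, z=hλ:
  order 3, 3-stage ⇒ R(z)=1+z+z^2/2+z^3/6
  (e.g. R(-0.59)=0.54982, |R|=0.54982)

Need |R(x)|<1, x<0.
x=-0.59: |R|=0.5498
|R(-2.76)|=1.4553 |R(-2.33)|=0.7238 |R(-0.72)|=0.4770
Bisect:
  x_lo=-3.2556 |R|=2.7072  x_hi=-0.1308 |R|=0.8774
  mid=-1.69322 |R|=0.06880 →hi
  mid=-2.47443 |R|=0.93810 →hi
  mid=-2.86503 |R|=1.68039 →lo
  mid=-2.66973 |R|=1.27740 →lo
  mid=-2.57208 |R|=1.10026 →lo
  mid=-2.52325 |R|=1.01736 →lo
  mid=-2.49884 |R|=0.97729 →hi
  mid=-2.51105 |R|=0.99721 →hi
  mid=-2.51715 |R|=1.00726 →lo
  mid=-2.51410 |R|=1.00223 →lo
  ...
  [-2.51276,-2.51257] ⇒ x*=-2.5127
So |R|<1 on (-2.5127, 0).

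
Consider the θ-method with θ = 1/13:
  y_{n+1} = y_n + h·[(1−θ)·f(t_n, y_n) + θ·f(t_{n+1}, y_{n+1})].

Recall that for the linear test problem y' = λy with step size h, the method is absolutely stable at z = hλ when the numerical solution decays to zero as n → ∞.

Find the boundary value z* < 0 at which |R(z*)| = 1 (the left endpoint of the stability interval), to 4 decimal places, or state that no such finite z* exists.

z* = -2.3636.

Test eqn y'=λy, z=hλ:
  y_{n+1} = y_n + z·[12/13·y_n + 1/13·y_{n+1}] ⇒ (1 − 1/13z)y_{n+1} = (1 + 12/13z)y_n
  so R(z) = (1 + 12/13z)/(1 − 1/13z).

Find x<0 with |R(x)|<1.
x=-0.94: |R|=0.1234
R=−1: 1+12/13x = −1+1/13x ⇒ -11/13x=2 ⇒ x=2/(-11/13)=-2.3636
Confirm numerically:
  x=-1.580: |R|=0.40878 <1
  x=-1.420: |R|=0.28017 <1
  x=-0.991: |R|=0.07919 <1
  x=-2.957: |R|=1.40904 >1
  x=-2.782: |R|=1.29160 >1
Interval (-2.3636, 0).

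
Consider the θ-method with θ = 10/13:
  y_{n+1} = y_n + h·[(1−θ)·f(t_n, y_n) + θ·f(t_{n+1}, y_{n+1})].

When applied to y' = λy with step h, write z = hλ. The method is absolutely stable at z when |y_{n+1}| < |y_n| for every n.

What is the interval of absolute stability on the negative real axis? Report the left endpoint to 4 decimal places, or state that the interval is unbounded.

Test eqn y'=λy, z=hλ:
  y_{n+1} = y_n + z·[3/13·y_n + 10/13·y_{n+1}] ⇒ (1 − 10/13z)y_{n+1} = (1 + 3/13z)y_n
  Hence R(z) = (1 + 3/13z)/(1 − 10/13z).

Need |R(x)|<1, x<0.
x=-0.47: |R|=0.6548
x=-2: |R|=0.2121
x=-10: |R|=0.1504
x=-100: |R|=0.2833
θ=10/13≥1/2 ⇒ |1+3/13x|<|1−10/13x| ∀x<0 ⇒ interval (−∞,0).

unbounded; (−∞, 0).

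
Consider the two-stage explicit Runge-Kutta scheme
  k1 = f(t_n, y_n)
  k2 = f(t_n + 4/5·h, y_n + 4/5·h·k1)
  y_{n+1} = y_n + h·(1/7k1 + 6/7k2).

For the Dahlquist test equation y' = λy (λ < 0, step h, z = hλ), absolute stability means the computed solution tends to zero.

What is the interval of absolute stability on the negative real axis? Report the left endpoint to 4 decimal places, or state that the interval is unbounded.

(-1.4583, 0).

Test eqn y'=λy, z=hλ:
  k1=λy_n ⇒ h·k1=z·y_n;  k2=λ(1+4/5z)y_n ⇒ h·k2=z(1+4/5z)y_n
  y_{n+1}/y_n = 1 + 1/7z + 6/7z(1+4/5z) = 1 + z + 24/35z²
  R(z) = 1 + z + 24/35z².

Solve |R(x)|<1 on ℝ⁻.
x=-0.73: |R|=0.6354
R=1: x+24/35x²=0 ⇒ x=−35/24=-1.4583; min R=1−1/(4·24/35)=0.6354>−1
Confirm numerically:
  x=-1.293: |R|=0.85341 <1
  x=-1.007: |R|=0.68835 <1
  x=-0.791: |R|=0.63804 <1
  x=-2.028: |R|=1.79219 >1
  x=-1.890: |R|=1.55944 >1
  x=-1.624: |R|=1.18449 >1
So |R|<1 on (-1.4583, 0).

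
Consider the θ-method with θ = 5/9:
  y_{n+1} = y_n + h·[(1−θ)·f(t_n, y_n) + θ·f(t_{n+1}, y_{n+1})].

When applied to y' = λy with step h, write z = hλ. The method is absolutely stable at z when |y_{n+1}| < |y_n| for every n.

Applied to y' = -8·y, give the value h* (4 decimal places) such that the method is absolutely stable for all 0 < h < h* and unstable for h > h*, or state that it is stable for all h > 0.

interval (−∞, 0). Any h>0 works for λ=-8.

On y'=λy, z=hλ:
  y_{n+1} = y_n + z·[4/9·y_n + 5/9·y_{n+1}] ⇒ (1 − 5/9z)y_{n+1} = (1 + 4/9z)y_n
  ⇒ R(z) = (1 + 4/9z)/(1 − 5/9z).

Find x<0 with |R(x)|<1.
x=-1.53: |R|=0.1730
x=-2: |R|=0.0526
x=-10: |R|=0.5254
x=-100: |R|=0.7682
θ=5/9≥1/2 ⇒ |1+4/9x|<|1−5/9x| ∀x<0 ⇒ stable on all of ℝ⁻.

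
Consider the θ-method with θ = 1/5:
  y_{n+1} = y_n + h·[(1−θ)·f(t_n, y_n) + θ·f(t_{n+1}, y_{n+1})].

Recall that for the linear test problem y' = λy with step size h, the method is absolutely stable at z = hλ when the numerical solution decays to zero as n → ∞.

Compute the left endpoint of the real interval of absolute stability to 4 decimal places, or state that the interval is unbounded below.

Test eqn y'=λy, z=hλ:
  y_{n+1} = y_n + z·[4/5·y_n + 1/5·y_{n+1}] ⇒ (1 − 1/5z)y_{n+1} = (1 + 4/5z)y_n
  Hence R(z) = (1 + 4/5z)/(1 − 1/5z).

Need |R(x)|<1, x<0.
x=-1.72: |R|=0.2798
R=−1: 1+4/5x = −1+1/5x ⇒ -3/5x=2 ⇒ x=2/(-3/5)=-3.3333
Confirm numerically:
  x=-3.042: |R|=0.89132 <1
  x=-2.325: |R|=0.58703 <1
  x=-2.239: |R|=0.54648 <1
  x=-1.547: |R|=0.18146 <1
  x=-3.511: |R|=1.06262 >1
  x=-3.371: |R|=1.01350 >1
  x=-3.356: |R|=1.00814 >1
Stable set (-3.3333, 0).

z* = -3.3333.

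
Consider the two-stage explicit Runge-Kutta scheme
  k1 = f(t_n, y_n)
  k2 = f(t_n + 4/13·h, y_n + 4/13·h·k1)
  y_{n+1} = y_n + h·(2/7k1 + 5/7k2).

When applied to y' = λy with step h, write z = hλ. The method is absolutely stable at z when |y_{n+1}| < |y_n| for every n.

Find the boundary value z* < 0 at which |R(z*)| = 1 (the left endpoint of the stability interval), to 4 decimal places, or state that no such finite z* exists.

On y'=λy, z=hλ:
  k1=λy_n ⇒ h·k1=z·y_n;  k2=λ(1+4/13z)y_n ⇒ h·k2=z(1+4/13z)y_n
  y_{n+1}/y_n = 1 + 2/7z + 5/7z(1+4/13z) = 1 + z + 20/91z²
  so R(z) = 1 + z + 20/91z².

Boundary: |R(x)|=1, x<0.
x=-1.37: |R|=0.0425
R=1: x+20/91x²=0 ⇒ x=−91/20=-4.5500; min R=1−1/(4·20/91)=-0.1375>−1
Confirm numerically:
  x=-4.399: |R|=0.85401 <1
  x=-3.404: |R|=0.14264 <1
  x=-2.888: |R|=0.05491 <1
  x=-5.119: |R|=1.64016 >1
  x=-4.952: |R|=1.43752 >1
  x=-4.774: |R|=1.23503 >1
Interval (-4.5500, 0).

z* = -4.5500.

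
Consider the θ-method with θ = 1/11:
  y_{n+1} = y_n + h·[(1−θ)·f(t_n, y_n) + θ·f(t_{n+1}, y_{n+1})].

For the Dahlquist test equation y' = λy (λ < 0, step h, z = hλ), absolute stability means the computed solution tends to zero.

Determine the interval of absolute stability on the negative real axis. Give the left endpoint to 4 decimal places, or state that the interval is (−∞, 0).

z∈(-2.4444,0).

With y'=λy (z=hλ):
  y_{n+1} = y_n + z·[10/11·y_n + 1/11·y_{n+1}] ⇒ (1 − 1/11z)y_{n+1} = (1 + 10/11z)y_n
  Hence R(z) = (1 + 10/11z)/(1 − 1/11z).

Solve |R(x)|<1 on ℝ⁻.
x=-0.65: |R|=0.3863
R=−1: 1+10/11x = −1+1/11x ⇒ -9/11x=2 ⇒ x=2/(-9/11)=-2.4444
Confirm numerically:
  x=-2.197: |R|=0.83125 <1
  x=-1.590: |R|=0.38920 <1
  x=-1.435: |R|=0.26940 <1
  x=-1.100: |R|=0.00000 <1
  x=-3.030: |R|=1.37562 >1
  x=-2.575: |R|=1.08656 >1
  x=-2.573: |R|=1.08524 >1
Interval (-2.4444, 0).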